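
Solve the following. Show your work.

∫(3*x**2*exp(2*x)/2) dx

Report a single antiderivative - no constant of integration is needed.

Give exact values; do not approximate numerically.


Step 1. Integrate ∫(3*x**2*exp(2*x)/2) dx by parts with u = x**2, dv = (3*exp(2*x)/2) dx, so v = 3*exp(2*x)/4: now 3*x**2*exp(2*x)/4 + ∫(-3*x*exp(2*x)/2) dx.
Step 2. Integrate ∫(-3*x*exp(2*x)/2) dx by parts with u = x, dv = (-3*exp(2*x)/2) dx, so v = -3*exp(2*x)/4: now 3*x**2*exp(2*x)/4 - 3*x*exp(2*x)/4 + ∫(3*exp(2*x)/4) dx.
Step 3. Evaluate the standard form: now 3*x**2*exp(2*x)/4 - 3*x*exp(2*x)/4 + 3*exp(2*x)/8.
Answer: 3*x**2*exp(2*x)/4 - 3*x*exp(2*x)/4 + 3*exp(2*x)/8.


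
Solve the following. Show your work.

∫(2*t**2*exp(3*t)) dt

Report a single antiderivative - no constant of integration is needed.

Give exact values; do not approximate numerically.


Step 1. Integrate ∫(2*t**2*exp(3*t)) dt by parts with u = t**2, dv = (2*exp(3*t)) dt, so v = 2*exp(3*t)/3: now 2*t**2*exp(3*t)/3 + ∫(-4*t*exp(3*t)/3) dt.
Step 2. Integrate ∫(-4*t*exp(3*t)/3) dt by parts with u = t, dv = (-4*exp(3*t)/3) dt, so v = -4*exp(3*t)/9: now 2*t**2*exp(3*t)/3 - 4*t*exp(3*t)/9 + ∫(4*exp(3*t)/9) dt.
Step 3. Evaluate the standard form: now 2*t**2*exp(3*t)/3 - 4*t*exp(3*t)/9 + 4*exp(3*t)/27.
Answer: 2*t**2*exp(3*t)/3 - 4*t*exp(3*t)/9 + 4*exp(3*t)/27.


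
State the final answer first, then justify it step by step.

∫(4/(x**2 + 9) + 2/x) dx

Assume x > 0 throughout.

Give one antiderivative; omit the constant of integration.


The answer is 2*log(x) + 4*atan(x/3)/3.
Step 1. Rewrite: now ∫(2/x) dx + ∫(4/(x**2 + 9)) dx.
Step 2. Evaluate the standard form [assuming x > 0]: now 2*log(x) + ∫(4/(x**2 + 9)) dx.
Step 3. Evaluate the standard form: now 2*log(x) + 4*atan(x/3)/3.
Answer: 2*log(x) + 4*atan(x/3)/3.


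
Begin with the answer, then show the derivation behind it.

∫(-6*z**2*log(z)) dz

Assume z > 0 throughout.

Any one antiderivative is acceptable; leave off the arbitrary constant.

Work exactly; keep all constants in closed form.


The answer is -2*z**3*log(z) + 2*z**3/3.
Step 1. Integrate ∫(-6*z**2*log(z)) dz by parts with u = log(z), dv = (-6*z**2) dz, so v = -2*z**3 [assuming z > 0]: now -2*z**3*log(z) + ∫(2*z**2) dz.
Step 2. Evaluate the standard form: now -2*z**3*log(z) + 2*z**3/3.
Answer: -2*z**3*log(z) + 2*z**3/3.


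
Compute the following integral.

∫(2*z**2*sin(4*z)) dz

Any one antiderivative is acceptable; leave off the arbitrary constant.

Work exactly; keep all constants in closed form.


Answer: -z**2*cos(4*z)/2 + z*sin(4*z)/4 + cos(4*z)/16.


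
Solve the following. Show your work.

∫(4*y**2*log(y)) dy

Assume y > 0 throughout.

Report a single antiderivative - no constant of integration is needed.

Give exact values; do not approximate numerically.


Step 1. Integrate ∫(4*y**2*log(y)) dy by parts with u = log(y), dv = (4*y**2) dy, so v = 4*y**3/3 [assuming y > 0]: now 4*y**3*log(y)/3 + ∫(-4*y**2/3) dy.
Step 2. Evaluate the standard form: now 4*y**3*log(y)/3 - 4*y**3/9.
Answer: 4*y**3*log(y)/3 - 4*y**3/9.


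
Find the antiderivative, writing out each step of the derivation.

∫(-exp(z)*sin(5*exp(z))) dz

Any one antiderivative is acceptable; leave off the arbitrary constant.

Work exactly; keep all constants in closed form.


Step 1. Substitute u = exp(z), turning ∫(-exp(z)*sin(5*exp(z))) dz into ∫(-sin(5*u)) du: now ∫(-sin(5*u)) du.
Step 2. Evaluate the standard form: now cos(5*u)/5.
Step 3. Substitute back u = exp(z): now cos(5*exp(z))/5.
Answer: cos(5*exp(z))/5.


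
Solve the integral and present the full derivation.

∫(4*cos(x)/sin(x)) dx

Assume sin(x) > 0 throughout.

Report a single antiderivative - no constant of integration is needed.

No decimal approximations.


Step 1. Substitute u = sin(x), turning ∫(4*cos(x)/sin(x)) dx into ∫(4/u) du: now ∫(4/u) du.
Step 2. Evaluate the standard form [assuming u > 0]: now 4*log(u).
Step 3. Substitute back u = sin(x): now 4*log(sin(x)).
Answer: 4*log(sin(x)).


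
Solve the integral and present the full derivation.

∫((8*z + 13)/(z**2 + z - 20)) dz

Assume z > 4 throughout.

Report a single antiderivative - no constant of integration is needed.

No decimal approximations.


Step 1. Decompose ∫((8*z + 13)/(z**2 + z - 20)) dz by partial fractions, (8*z + 13)/(z**2 + z - 20) = 3/(z + 5) + 5/(z - 4): now ∫(5/(z - 4)) dz + ∫(3/(z + 5)) dz.
Step 2. Evaluate the standard form [assuming z > -5]: now 3*log(z + 5) + ∫(5/(z - 4)) dz.
Step 3. Evaluate the standard form [assuming z > 4]: now 5*log(z - 4) + 3*log(z + 5).
Answer: 5*log(z - 4) + 3*log(z + 5).


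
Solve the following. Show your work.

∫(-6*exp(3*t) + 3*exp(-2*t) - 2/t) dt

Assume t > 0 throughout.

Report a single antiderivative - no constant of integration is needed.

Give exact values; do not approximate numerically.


Step 1. Rewrite: now ∫(-2/t) dt + ∫(3*exp(-2*t)) dt + ∫(-6*exp(3*t)) dt.
Step 2. Evaluate the standard form: now -2*exp(3*t) + ∫(-2/t) dt + ∫(3*exp(-2*t)) dt.
Step 3. Evaluate the standard form [assuming t > 0]: now -2*exp(3*t) - 2*log(t) + ∫(3*exp(-2*t)) dt.
Step 4. Evaluate the standard form: now -2*exp(3*t) - 2*log(t) - 3*exp(-2*t)/2.
Answer: -2*exp(3*t) - 2*log(t) - 3*exp(-2*t)/2.


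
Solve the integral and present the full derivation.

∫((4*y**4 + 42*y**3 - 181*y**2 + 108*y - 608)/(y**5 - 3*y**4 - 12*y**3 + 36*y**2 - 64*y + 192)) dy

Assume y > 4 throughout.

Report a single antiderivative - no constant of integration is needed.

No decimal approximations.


Step 1. Decompose ∫((4*y**4 + 42*y**3 - 181*y**2 + 108*y - 608)/(y**5 - 3*y**4 - 12*y**3 + 36*y**2 - 64*y + 192)) dy by partial fractions, (4*y**4 + 42*y**3 - 181*y**2 + 108*y - 608)/(y**5 - 3*y**4 - 12*y**3 + 36*y**2 - 64*y + 192) = 3/(y**2 + 4) - 5/(y + 4) + 5/(y - 3) + 4/(y - 4): now ∫(4/(y - 4)) dy + ∫(5/(y - 3)) dy + ∫(-5/(y + 4)) dy + ∫(3/(y**2 + 4)) dy.
Step 2. Evaluate the standard form [assuming y > -4]: now -5*log(y + 4) + ∫(4/(y - 4)) dy + ∫(5/(y - 3)) dy + ∫(3/(y**2 + 4)) dy.
Step 3. Evaluate the standard form [assuming y > 3]: now 5*log(y - 3) - 5*log(y + 4) + ∫(4/(y - 4)) dy + ∫(3/(y**2 + 4)) dy.
Step 4. Evaluate the standard form [assuming y > 4]: now 4*log(y - 4) + 5*log(y - 3) - 5*log(y + 4) + ∫(3/(y**2 + 4)) dy.
Step 5. Evaluate the standard form: now 4*log(y - 4) + 5*log(y - 3) - 5*log(y + 4) + 3*atan(y/2)/2.
Answer: 4*log(y - 4) + 5*log(y - 3) - 5*log(y + 4) + 3*atan(y/2)/2.


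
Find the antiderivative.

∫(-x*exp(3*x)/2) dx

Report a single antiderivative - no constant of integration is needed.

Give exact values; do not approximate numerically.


Answer: -x*exp(3*x)/6 + exp(3*x)/18.


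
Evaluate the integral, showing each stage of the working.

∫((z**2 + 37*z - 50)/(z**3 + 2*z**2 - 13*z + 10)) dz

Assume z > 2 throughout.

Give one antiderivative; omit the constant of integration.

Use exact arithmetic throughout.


Step 1. Decompose ∫((z**2 + 37*z - 50)/(z**3 + 2*z**2 - 13*z + 10)) dz by partial fractions, (z**2 + 37*z - 50)/(z**3 + 2*z**2 - 13*z + 10) = -5/(z + 5) + 2/(z - 1) + 4/(z - 2): now ∫(4/(z - 2)) dz + ∫(2/(z - 1)) dz + ∫(-5/(z + 5)) dz.
Step 2. Evaluate the standard form [assuming z > 2]: now 4*log(z - 2) + ∫(2/(z - 1)) dz + ∫(-5/(z + 5)) dz.
Step 3. Evaluate the standard form [assuming z > 1]: now 4*log(z - 2) + 2*log(z - 1) + ∫(-5/(z + 5)) dz.
Step 4. Evaluate the standard form [assuming z > -5]: now 4*log(z - 2) + 2*log(z - 1) - 5*log(z + 5).
Answer: 4*log(z - 2) + 2*log(z - 1) - 5*log(z + 5).


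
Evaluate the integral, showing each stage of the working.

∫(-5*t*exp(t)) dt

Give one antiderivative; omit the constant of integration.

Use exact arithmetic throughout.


Step 1. Integrate ∫(-5*t*exp(t)) dt by parts with u = t, dv = (-5*exp(t)) dt, so v = -5*exp(t): now -5*t*exp(t) + ∫(5*exp(t)) dt.
Step 2. Evaluate the standard form: now -5*t*exp(t) + 5*exp(t).
Answer: -5*t*exp(t) + 5*exp(t).


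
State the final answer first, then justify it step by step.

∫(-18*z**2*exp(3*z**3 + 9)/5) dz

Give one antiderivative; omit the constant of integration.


The answer is -2*exp(3*z**3 + 9)/5.
Step 1. Substitute u = z**3 + 3, turning ∫(-18*z**2*exp(3*z**3 + 9)/5) dz into ∫(-6*exp(3*u)/5) du: now ∫(-6*exp(3*u)/5) du.
Step 2. Evaluate the standard form: now -2*exp(3*u)/5.
Step 3. Substitute back u = z**3 + 3: now -2*exp(3*z**3 + 9)/5.
Answer: -2*exp(3*z**3 + 9)/5.


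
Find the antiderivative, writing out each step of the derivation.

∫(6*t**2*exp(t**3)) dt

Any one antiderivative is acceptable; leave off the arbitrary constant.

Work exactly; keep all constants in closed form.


Step 1. Substitute u = t**3, turning ∫(6*t**2*exp(t**3)) dt into ∫(2*exp(u)) du: now ∫(2*exp(u)) du.
Step 2. Evaluate the standard form: now 2*exp(u).
Step 3. Substitute back u = t**3: now 2*exp(t**3).
Answer: 2*exp(t**3).


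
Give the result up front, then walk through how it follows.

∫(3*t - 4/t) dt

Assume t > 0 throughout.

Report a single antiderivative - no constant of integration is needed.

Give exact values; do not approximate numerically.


The answer is 3*t**2/2 - 4*log(t).
Step 1. Rewrite: now ∫(-4/t) dt + ∫(3*t) dt.
Step 2. Evaluate the standard form [assuming t > 0]: now -4*log(t) + ∫(3*t) dt.
Step 3. Evaluate the standard form: now 3*t**2/2 - 4*log(t).
Answer: 3*t**2/2 - 4*log(t).


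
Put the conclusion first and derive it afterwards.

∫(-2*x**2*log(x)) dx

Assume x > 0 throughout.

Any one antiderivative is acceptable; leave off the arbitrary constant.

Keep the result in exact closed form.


The answer is -2*x**3*log(x)/3 + 2*x**3/9.
Step 1. Integrate ∫(-2*x**2*log(x)) dx by parts with u = log(x), dv = (-2*x**2) dx, so v = -2*x**3/3 [assuming x > 0]: now -2*x**3*log(x)/3 + ∫(2*x**2/3) dx.
Step 2. Evaluate the standard form: now -2*x**3*log(x)/3 + 2*x**3/9.
Answer: -2*x**3*log(x)/3 + 2*x**3/9.


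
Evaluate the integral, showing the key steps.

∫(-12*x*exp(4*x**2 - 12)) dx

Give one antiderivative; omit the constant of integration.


Step 1. Substitute u = x**2 - 3, turning ∫(-12*x*exp(4*x**2 - 12)) dx into ∫(-6*exp(4*u)) du: now ∫(-6*exp(4*u)) du.
Step 2. Evaluate the standard form: now -3*exp(4*u)/2.
Step 3. Substitute back u = x**2 - 3: now -3*exp(4*x**2 - 12)/2.
Answer: -3*exp(4*x**2 - 12)/2.


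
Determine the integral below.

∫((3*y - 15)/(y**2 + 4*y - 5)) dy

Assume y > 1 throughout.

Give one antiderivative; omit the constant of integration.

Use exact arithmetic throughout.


Answer: -2*log(y - 1) + 5*log(y + 5).


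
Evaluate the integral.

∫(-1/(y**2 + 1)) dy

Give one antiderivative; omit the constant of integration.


Answer: -atan(y).


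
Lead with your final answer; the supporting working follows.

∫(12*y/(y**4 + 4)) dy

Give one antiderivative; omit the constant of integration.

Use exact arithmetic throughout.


The answer is 3*atan(y**2/2).
Step 1. Substitute u = y**2, turning ∫(12*y/(y**4 + 4)) dy into ∫(6/(u**2 + 4)) du: now ∫(6/(u**2 + 4)) du.
Step 2. Evaluate the standard form: now 3*atan(u/2).
Step 3. Substitute back u = y**2: now 3*atan(y**2/2).
Answer: 3*atan(y**2/2).


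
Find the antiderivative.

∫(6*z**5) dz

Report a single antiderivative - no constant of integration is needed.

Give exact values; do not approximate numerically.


Answer: z**6.


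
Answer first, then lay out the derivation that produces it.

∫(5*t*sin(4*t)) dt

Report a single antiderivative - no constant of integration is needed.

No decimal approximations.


The answer is -5*t*cos(4*t)/4 + 5*sin(4*t)/16.
Step 1. Integrate ∫(5*t*sin(4*t)) dt by parts with u = t, dv = (5*sin(4*t)) dt, so v = -5*cos(4*t)/4: now -5*t*cos(4*t)/4 + ∫(5*cos(4*t)/4) dt.
Step 2. Evaluate the standard form: now -5*t*cos(4*t)/4 + 5*sin(4*t)/16.
Answer: -5*t*cos(4*t)/4 + 5*sin(4*t)/16.


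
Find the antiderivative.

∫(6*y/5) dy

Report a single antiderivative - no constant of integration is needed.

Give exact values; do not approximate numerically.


Answer: 3*y**2/5.


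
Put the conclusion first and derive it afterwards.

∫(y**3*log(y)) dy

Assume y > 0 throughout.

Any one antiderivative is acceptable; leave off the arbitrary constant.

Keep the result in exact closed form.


The answer is y**4*log(y)/4 - y**4/16.
Step 1. Integrate ∫(y**3*log(y)) dy by parts with u = log(y), dv = (y**3) dy, so v = y**4/4 [assuming y > 0]: now y**4*log(y)/4 + ∫(-y**3/4) dy.
Step 2. Evaluate the standard form: now y**4*log(y)/4 - y**4/16.
Answer: y**4*log(y)/4 - y**4/16.


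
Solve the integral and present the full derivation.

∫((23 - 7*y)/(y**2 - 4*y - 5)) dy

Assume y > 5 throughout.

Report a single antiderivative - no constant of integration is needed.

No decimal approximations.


Step 1. Decompose ∫((23 - 7*y)/(y**2 - 4*y - 5)) dy by partial fractions, (23 - 7*y)/(y**2 - 4*y - 5) = -5/(y + 1) - 2/(y - 5): now ∫(-2/(y - 5)) dy + ∫(-5/(y + 1)) dy.
Step 2. Evaluate the standard form [assuming y > 5]: now -2*log(y - 5) + ∫(-5/(y + 1)) dy.
Step 3. Evaluate the standard form [assuming y > -1]: now -2*log(y - 5) - 5*log(y + 1).
Answer: -2*log(y - 5) - 5*log(y + 1).


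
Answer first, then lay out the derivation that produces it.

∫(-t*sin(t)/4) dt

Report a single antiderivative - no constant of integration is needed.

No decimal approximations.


The answer is t*cos(t)/4 - sin(t)/4.
Step 1. Integrate ∫(-t*sin(t)/4) dt by parts with u = t, dv = (-sin(t)/4) dt, so v = cos(t)/4: now t*cos(t)/4 + ∫(-cos(t)/4) dt.
Step 2. Evaluate the standard form: now t*cos(t)/4 - sin(t)/4.
Answer: t*cos(t)/4 - sin(t)/4.


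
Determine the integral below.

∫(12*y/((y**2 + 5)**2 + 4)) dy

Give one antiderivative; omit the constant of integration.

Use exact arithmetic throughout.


Answer: 3*atan(y**2/2 + 5/2).


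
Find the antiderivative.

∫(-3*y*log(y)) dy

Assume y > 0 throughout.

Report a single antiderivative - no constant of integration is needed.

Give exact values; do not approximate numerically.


Answer: -3*y**2*log(y)/2 + 3*y**2/4.


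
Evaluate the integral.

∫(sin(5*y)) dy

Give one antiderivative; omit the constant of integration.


Answer: -cos(5*y)/5.


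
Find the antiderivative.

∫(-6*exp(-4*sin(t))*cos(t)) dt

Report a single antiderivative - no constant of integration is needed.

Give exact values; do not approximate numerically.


Answer: 3*exp(-4*sin(t))/2.


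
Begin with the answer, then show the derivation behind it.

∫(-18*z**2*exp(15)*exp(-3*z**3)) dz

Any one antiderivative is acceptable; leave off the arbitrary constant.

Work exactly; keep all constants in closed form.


The answer is 2*exp(15 - 3*z**3).
Step 1. Substitute u = z**3 - 5, turning ∫(-18*z**2*exp(15)*exp(-3*z**3)) dz into ∫(-6*exp(-3*u)) du: now ∫(-6*exp(-3*u)) du.
Step 2. Evaluate the standard form: now 2*exp(-3*u).
Step 3. Substitute back u = z**3 - 5: now 2*exp(15 - 3*z**3).
Answer: 2*exp(15 - 3*z**3).


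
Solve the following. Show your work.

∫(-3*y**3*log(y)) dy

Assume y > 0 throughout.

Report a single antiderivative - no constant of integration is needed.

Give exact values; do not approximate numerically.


Step 1. Integrate ∫(-3*y**3*log(y)) dy by parts with u = log(y), dv = (-3*y**3) dy, so v = -3*y**4/4 [assuming y > 0]: now -3*y**4*log(y)/4 + ∫(3*y**3/4) dy.
Step 2. Evaluate the standard form: now -3*y**4*log(y)/4 + 3*y**4/16.
Answer: -3*y**4*log(y)/4 + 3*y**4/16.


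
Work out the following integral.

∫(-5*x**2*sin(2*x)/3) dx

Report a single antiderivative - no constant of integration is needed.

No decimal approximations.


Answer: 5*x**2*cos(2*x)/6 - 5*x*sin(2*x)/6 - 5*cos(2*x)/12.


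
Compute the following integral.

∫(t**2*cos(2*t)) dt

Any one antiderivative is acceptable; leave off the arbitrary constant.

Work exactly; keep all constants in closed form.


Answer: t**2*sin(2*t)/2 + t*cos(2*t)/2 - sin(2*t)/4.


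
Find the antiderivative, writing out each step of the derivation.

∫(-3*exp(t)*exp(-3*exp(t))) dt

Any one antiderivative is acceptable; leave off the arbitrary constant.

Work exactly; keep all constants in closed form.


Step 1. Substitute u = exp(t), turning ∫(-3*exp(t)*exp(-3*exp(t))) dt into ∫(-3*exp(-3*u)) du: now ∫(-3*exp(-3*u)) du.
Step 2. Evaluate the standard form: now exp(-3*u).
Step 3. Substitute back u = exp(t): now exp(-3*exp(t)).
Answer: exp(-3*exp(t)).


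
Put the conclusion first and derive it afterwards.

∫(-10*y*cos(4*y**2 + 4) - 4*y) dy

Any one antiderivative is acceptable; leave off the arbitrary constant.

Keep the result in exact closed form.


The answer is -2*y**2 - 5*sin(4*y**2 + 4)/4.
Step 1. Rewrite: now ∫(-4*y) dy + ∫(-10*y*cos(4*y**2 + 4)) dy.
Step 2. Substitute u = y**2 + 1, turning ∫(-10*y*cos(4*y**2 + 4)) dy into ∫(-5*cos(4*u)) du: now ∫(-4*y) dy + ∫(-5*cos(4*u)) du.
Step 3. Evaluate the standard form: now -5*sin(4*u)/4 + ∫(-4*y) dy.
Step 4. Substitute back u = y**2 + 1: now -5*sin(4*y**2 + 4)/4 + ∫(-4*y) dy.
Step 5. Evaluate the standard form: now -2*y**2 - 5*sin(4*y**2 + 4)/4.
Answer: -2*y**2 - 5*sin(4*y**2 + 4)/4.


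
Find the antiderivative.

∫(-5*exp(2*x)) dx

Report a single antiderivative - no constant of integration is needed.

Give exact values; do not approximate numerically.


Answer: -5*exp(2*x)/2.


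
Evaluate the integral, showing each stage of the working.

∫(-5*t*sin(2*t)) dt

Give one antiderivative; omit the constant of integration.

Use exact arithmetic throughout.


Step 1. Integrate ∫(-5*t*sin(2*t)) dt by parts with u = t, dv = (-5*sin(2*t)) dt, so v = 5*cos(2*t)/2: now 5*t*cos(2*t)/2 + ∫(-5*cos(2*t)/2) dt.
Step 2. Evaluate the standard form: now 5*t*cos(2*t)/2 - 5*sin(2*t)/4.
Answer: 5*t*cos(2*t)/2 - 5*sin(2*t)/4.


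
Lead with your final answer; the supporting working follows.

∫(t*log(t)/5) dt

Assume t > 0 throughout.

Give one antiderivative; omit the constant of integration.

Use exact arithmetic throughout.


The answer is t**2*log(t)/10 - t**2/20.
Step 1. Integrate ∫(t*log(t)/5) dt by parts with u = log(t), dv = (t/5) dt, so v = t**2/10 [assuming t > 0]: now t**2*log(t)/10 + ∫(-t/10) dt.
Step 2. Evaluate the standard form: now t**2*log(t)/10 - t**2/20.
Answer: t**2*log(t)/10 - t**2/20.


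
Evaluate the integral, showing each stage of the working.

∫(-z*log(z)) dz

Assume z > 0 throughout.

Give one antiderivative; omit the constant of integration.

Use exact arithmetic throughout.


Step 1. Integrate ∫(-z*log(z)) dz by parts with u = log(z), dv = (-z) dz, so v = -z**2/2 [assuming z > 0]: now -z**2*log(z)/2 + ∫(z/2) dz.
Step 2. Evaluate the standard form: now -z**2*log(z)/2 + z**2/4.
Answer: -z**2*log(z)/2 + z**2/4.


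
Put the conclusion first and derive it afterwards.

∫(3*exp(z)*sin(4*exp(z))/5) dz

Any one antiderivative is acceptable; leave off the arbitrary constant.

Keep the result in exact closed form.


The answer is -3*cos(4*exp(z))/20.
Step 1. Substitute u = exp(z), turning ∫(3*exp(z)*sin(4*exp(z))/5) dz into ∫(3*sin(4*u)/5) du: now ∫(3*sin(4*u)/5) du.
Step 2. Evaluate the standard form: now -3*cos(4*u)/20.
Step 3. Substitute back u = exp(z): now -3*cos(4*exp(z))/20.
Answer: -3*cos(4*exp(z))/20.


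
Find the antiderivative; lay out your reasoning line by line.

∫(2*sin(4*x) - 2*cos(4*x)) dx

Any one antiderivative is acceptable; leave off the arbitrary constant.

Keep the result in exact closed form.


Step 1. Rewrite: now ∫(2*sin(4*x)) dx + ∫(-2*cos(4*x)) dx.
Step 2. Evaluate the standard form: now -sin(4*x)/2 + ∫(2*sin(4*x)) dx.
Step 3. Evaluate the standard form: now -sin(4*x)/2 - cos(4*x)/2.
Answer: -sin(4*x)/2 - cos(4*x)/2.


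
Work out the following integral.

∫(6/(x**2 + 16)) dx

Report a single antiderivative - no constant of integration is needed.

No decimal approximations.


Answer: 3*atan(x/4)/2.


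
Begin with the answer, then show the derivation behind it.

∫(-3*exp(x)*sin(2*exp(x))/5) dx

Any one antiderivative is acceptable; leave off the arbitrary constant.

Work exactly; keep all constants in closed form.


The answer is 3*cos(2*exp(x))/10.
Step 1. Substitute u = exp(x), turning ∫(-3*exp(x)*sin(2*exp(x))/5) dx into ∫(-3*sin(2*u)/5) du: now ∫(-3*sin(2*u)/5) du.
Step 2. Evaluate the standard form: now 3*cos(2*u)/10.
Step 3. Substitute back u = exp(x): now 3*cos(2*exp(x))/10.
Answer: 3*cos(2*exp(x))/10.


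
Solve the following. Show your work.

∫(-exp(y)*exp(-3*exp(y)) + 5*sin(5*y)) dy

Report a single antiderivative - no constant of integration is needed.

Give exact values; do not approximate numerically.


Step 1. Rewrite: now ∫(-exp(y)*exp(-3*exp(y))) dy + ∫(5*sin(5*y)) dy.
Step 2. Substitute u = exp(y), turning ∫(-exp(y)*exp(-3*exp(y))) dy into ∫(-exp(-3*u)) du: now ∫(-exp(-3*u)) du + ∫(5*sin(5*y)) dy.
Step 3. Evaluate the standard form: now ∫(5*sin(5*y)) dy + exp(-3*u)/3.
Step 4. Substitute back u = exp(y): now ∫(5*sin(5*y)) dy + exp(-3*exp(y))/3.
Step 5. Evaluate the standard form: now -cos(5*y) + exp(-3*exp(y))/3.
Answer: -cos(5*y) + exp(-3*exp(y))/3.


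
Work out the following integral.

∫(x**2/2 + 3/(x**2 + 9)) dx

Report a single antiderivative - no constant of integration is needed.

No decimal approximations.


Answer: x**3/6 + atan(x/3).


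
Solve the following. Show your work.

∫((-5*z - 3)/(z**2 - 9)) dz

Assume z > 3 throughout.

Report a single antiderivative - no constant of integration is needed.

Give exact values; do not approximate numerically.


Step 1. Decompose ∫((-5*z - 3)/(z**2 - 9)) dz by partial fractions, (-5*z - 3)/(z**2 - 9) = -2/(z + 3) - 3/(z - 3): now ∫(-3/(z - 3)) dz + ∫(-2/(z + 3)) dz.
Step 2. Evaluate the standard form [assuming z > -3]: now -2*log(z + 3) + ∫(-3/(z - 3)) dz.
Step 3. Evaluate the standard form [assuming z > 3]: now -3*log(z - 3) - 2*log(z + 3).
Answer: -3*log(z - 3) - 2*log(z + 3).


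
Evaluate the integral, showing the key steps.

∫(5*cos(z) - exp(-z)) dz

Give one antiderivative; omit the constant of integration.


Step 1. Rewrite: now ∫(-exp(-z)) dz + ∫(5*cos(z)) dz.
Step 2. Evaluate the standard form: now 5*sin(z) + ∫(-exp(-z)) dz.
Step 3. Evaluate the standard form: now 5*sin(z) + exp(-z).
Answer: 5*sin(z) + exp(-z).


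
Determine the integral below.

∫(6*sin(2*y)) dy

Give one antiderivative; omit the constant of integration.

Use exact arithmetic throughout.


Answer: -3*cos(2*y).


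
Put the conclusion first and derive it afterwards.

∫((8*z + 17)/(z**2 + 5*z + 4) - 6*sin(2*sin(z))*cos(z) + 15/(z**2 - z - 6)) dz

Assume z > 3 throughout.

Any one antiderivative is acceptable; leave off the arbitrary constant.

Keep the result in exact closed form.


The answer is 3*log(z - 3) + 3*log(z + 1) - 3*log(z + 2) + 5*log(z + 4) + 3*cos(2*sin(z)).
Step 1. Rewrite: now ∫((8*z + 17)/(z**2 + 5*z + 4)) dz + ∫(-6*sin(2*sin(z))*cos(z)) dz + ∫(15/(z**2 - z - 6)) dz.
Step 2. Substitute u = sin(z), turning ∫(-6*sin(2*sin(z))*cos(z)) dz into ∫(-6*sin(2*u)) du: now ∫((8*z + 17)/(z**2 + 5*z + 4)) dz + ∫(15/(z**2 - z - 6)) dz + ∫(-6*sin(2*u)) du.
Step 3. Evaluate the standard form: now 3*cos(2*u) + ∫((8*z + 17)/(z**2 + 5*z + 4)) dz + ∫(15/(z**2 - z - 6)) dz.
Step 4. Substitute back u = sin(z): now 3*cos(2*sin(z)) + ∫((8*z + 17)/(z**2 + 5*z + 4)) dz + ∫(15/(z**2 - z - 6)) dz.
Step 5. Decompose ∫((8*z + 17)/(z**2 + 5*z + 4)) dz by partial fractions, (8*z + 17)/(z**2 + 5*z + 4) = 5/(z + 4) + 3/(z + 1): now 3*cos(2*sin(z)) + ∫(3/(z + 1)) dz + ∫(5/(z + 4)) dz + ∫(15/(z**2 - z - 6)) dz.
Step 6. Evaluate the standard form [assuming z > -4]: now 5*log(z + 4) + 3*cos(2*sin(z)) + ∫(3/(z + 1)) dz + ∫(15/(z**2 - z - 6)) dz.
Step 7. Evaluate the standard form [assuming z > -1]: now 3*log(z + 1) + 5*log(z + 4) + 3*cos(2*sin(z)) + ∫(15/(z**2 - z - 6)) dz.
Step 8. Decompose ∫(15/(z**2 - z - 6)) dz by partial fractions, 15/(z**2 - z - 6) = -3/(z + 2) + 3/(z - 3): now 3*log(z + 1) + 5*log(z + 4) + 3*cos(2*sin(z)) + ∫(3/(z - 3)) dz + ∫(-3/(z + 2)) dz.
Step 9. Evaluate the standard form [assuming z > 3]: now 3*log(z - 3) + 3*log(z + 1) + 5*log(z + 4) + 3*cos(2*sin(z)) + ∫(-3/(z + 2)) dz.
Step 10. Evaluate the standard form [assuming z > -2]: now 3*log(z - 3) + 3*log(z + 1) - 3*log(z + 2) + 5*log(z + 4) + 3*cos(2*sin(z)).
Answer: 3*log(z - 3) + 3*log(z + 1) - 3*log(z + 2) + 5*log(z + 4) + 3*cos(2*sin(z)).


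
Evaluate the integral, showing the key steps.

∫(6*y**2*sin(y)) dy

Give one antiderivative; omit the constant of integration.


Step 1. Integrate ∫(6*y**2*sin(y)) dy by parts with u = y**2, dv = (6*sin(y)) dy, so v = -6*cos(y): now -6*y**2*cos(y) + ∫(12*y*cos(y)) dy.
Step 2. Integrate ∫(12*y*cos(y)) dy by parts with u = y, dv = (12*cos(y)) dy, so v = 12*sin(y): now -6*y**2*cos(y) + 12*y*sin(y) + ∫(-12*sin(y)) dy.
Step 3. Evaluate the standard form: now -6*y**2*cos(y) + 12*y*sin(y) + 12*cos(y).
Answer: -6*y**2*cos(y) + 12*y*sin(y) + 12*cos(y).


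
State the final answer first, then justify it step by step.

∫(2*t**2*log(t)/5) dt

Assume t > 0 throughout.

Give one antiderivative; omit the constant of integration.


The answer is 2*t**3*log(t)/15 - 2*t**3/45.
Step 1. Integrate ∫(2*t**2*log(t)/5) dt by parts with u = log(t), dv = (2*t**2/5) dt, so v = 2*t**3/15 [assuming t > 0]: now 2*t**3*log(t)/15 + ∫(-2*t**2/15) dt.
Step 2. Evaluate the standard form: now 2*t**3*log(t)/15 - 2*t**3/45.
Answer: 2*t**3*log(t)/15 - 2*t**3/45.


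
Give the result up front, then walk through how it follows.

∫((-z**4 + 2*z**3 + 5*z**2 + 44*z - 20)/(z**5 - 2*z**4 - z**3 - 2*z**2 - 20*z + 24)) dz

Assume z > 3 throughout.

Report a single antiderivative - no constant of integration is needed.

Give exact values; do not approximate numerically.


The answer is log(z - 3) - log(z - 1) - log(z + 2) - 2*atan(z/2).
Step 1. Decompose ∫((-z**4 + 2*z**3 + 5*z**2 + 44*z - 20)/(z**5 - 2*z**4 - z**3 - 2*z**2 - 20*z + 24)) dz by partial fractions, (-z**4 + 2*z**3 + 5*z**2 + 44*z - 20)/(z**5 - 2*z**4 - z**3 - 2*z**2 - 20*z + 24) = -4/(z**2 + 4) - 1/(z + 2) - 1/(z - 1) + 1/(z - 3): now ∫(1/(z - 3)) dz + ∫(-1/(z - 1)) dz + ∫(-1/(z + 2)) dz + ∫(-4/(z**2 + 4)) dz.
Step 2. Evaluate the standard form [assuming z > -2]: now -log(z + 2) + ∫(1/(z - 3)) dz + ∫(-1/(z - 1)) dz + ∫(-4/(z**2 + 4)) dz.
Step 3. Evaluate the standard form [assuming z > 3]: now log(z - 3) - log(z + 2) + ∫(-1/(z - 1)) dz + ∫(-4/(z**2 + 4)) dz.
Step 4. Evaluate the standard form [assuming z > 1]: now log(z - 3) - log(z - 1) - log(z + 2) + ∫(-4/(z**2 + 4)) dz.
Step 5. Evaluate the standard form: now log(z - 3) - log(z - 1) - log(z + 2) - 2*atan(z/2).
Answer: log(z - 3) - log(z - 1) - log(z + 2) - 2*atan(z/2).


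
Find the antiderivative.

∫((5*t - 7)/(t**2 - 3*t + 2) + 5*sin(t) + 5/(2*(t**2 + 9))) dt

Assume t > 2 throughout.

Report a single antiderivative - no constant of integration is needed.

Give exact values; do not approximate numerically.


Answer: 3*log(t - 2) + 2*log(t - 1) - 5*cos(t) + 5*atan(t/3)/6.


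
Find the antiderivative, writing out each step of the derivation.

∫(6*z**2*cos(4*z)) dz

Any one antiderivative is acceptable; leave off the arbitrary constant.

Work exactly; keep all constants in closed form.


Step 1. Integrate ∫(6*z**2*cos(4*z)) dz by parts with u = z**2, dv = (6*cos(4*z)) dz, so v = 3*sin(4*z)/2: now 3*z**2*sin(4*z)/2 + ∫(-3*z*sin(4*z)) dz.
Step 2. Integrate ∫(-3*z*sin(4*z)) dz by parts with u = z, dv = (-3*sin(4*z)) dz, so v = 3*cos(4*z)/4: now 3*z**2*sin(4*z)/2 + 3*z*cos(4*z)/4 + ∫(-3*cos(4*z)/4) dz.
Step 3. Evaluate the standard form: now 3*z**2*sin(4*z)/2 + 3*z*cos(4*z)/4 - 3*sin(4*z)/16.
Answer: 3*z**2*sin(4*z)/2 + 3*z*cos(4*z)/4 - 3*sin(4*z)/16.


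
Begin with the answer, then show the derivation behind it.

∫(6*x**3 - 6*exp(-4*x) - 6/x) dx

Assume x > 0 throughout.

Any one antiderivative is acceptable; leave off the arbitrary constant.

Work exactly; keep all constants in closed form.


The answer is 3*x**4/2 - 6*log(x) + 3*exp(-4*x)/2.
Step 1. Rewrite: now ∫(-6/x) dx + ∫(6*x**3) dx + ∫(-6*exp(-4*x)) dx.
Step 2. Evaluate the standard form [assuming x > 0]: now -6*log(x) + ∫(6*x**3) dx + ∫(-6*exp(-4*x)) dx.
Step 3. Evaluate the standard form: now -6*log(x) + ∫(6*x**3) dx + 3*exp(-4*x)/2.
Step 4. Evaluate the standard form: now 3*x**4/2 - 6*log(x) + 3*exp(-4*x)/2.
Answer: 3*x**4/2 - 6*log(x) + 3*exp(-4*x)/2.


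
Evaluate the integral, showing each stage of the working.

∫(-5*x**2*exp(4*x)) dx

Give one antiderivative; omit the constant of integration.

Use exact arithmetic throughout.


Step 1. Integrate ∫(-5*x**2*exp(4*x)) dx by parts with u = x**2, dv = (-5*exp(4*x)) dx, so v = -5*exp(4*x)/4: now -5*x**2*exp(4*x)/4 + ∫(5*x*exp(4*x)/2) dx.
Step 2. Integrate ∫(5*x*exp(4*x)/2) dx by parts with u = x, dv = (5*exp(4*x)/2) dx, so v = 5*exp(4*x)/8: now -5*x**2*exp(4*x)/4 + 5*x*exp(4*x)/8 + ∫(-5*exp(4*x)/8) dx.
Step 3. Evaluate the standard form: now -5*x**2*exp(4*x)/4 + 5*x*exp(4*x)/8 - 5*exp(4*x)/32.
Answer: -5*x**2*exp(4*x)/4 + 5*x*exp(4*x)/8 - 5*exp(4*x)/32.


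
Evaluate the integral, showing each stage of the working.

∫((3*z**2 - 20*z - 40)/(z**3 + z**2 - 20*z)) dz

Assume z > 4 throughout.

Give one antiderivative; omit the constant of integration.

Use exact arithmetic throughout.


Step 1. Decompose ∫((3*z**2 - 20*z - 40)/(z**3 + z**2 - 20*z)) dz by partial fractions, (3*z**2 - 20*z - 40)/(z**3 + z**2 - 20*z) = 3/(z + 5) - 2/(z - 4) + 2/z: now ∫(2/z) dz + ∫(-2/(z - 4)) dz + ∫(3/(z + 5)) dz.
Step 2. Evaluate the standard form [assuming z > 4]: now -2*log(z - 4) + ∫(2/z) dz + ∫(3/(z + 5)) dz.
Step 3. Evaluate the standard form [assuming z > 0]: now 2*log(z) - 2*log(z - 4) + ∫(3/(z + 5)) dz.
Step 4. Evaluate the standard form [assuming z > -5]: now 2*log(z) - 2*log(z - 4) + 3*log(z + 5).
Answer: 2*log(z) - 2*log(z - 4) + 3*log(z + 5).


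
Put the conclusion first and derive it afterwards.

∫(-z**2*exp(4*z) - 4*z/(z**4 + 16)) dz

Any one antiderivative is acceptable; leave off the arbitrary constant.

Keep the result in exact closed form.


The answer is -z**2*exp(4*z)/4 + z*exp(4*z)/8 - exp(4*z)/32 - atan(z**2/4)/2.
Step 1. Rewrite: now ∫(-4*z/(z**4 + 16)) dz + ∫(-z**2*exp(4*z)) dz.
Step 2. Substitute u = z**2, turning ∫(-4*z/(z**4 + 16)) dz into ∫(-2/(u**2 + 16)) du: now ∫(-z**2*exp(4*z)) dz + ∫(-2/(u**2 + 16)) du.
Step 3. Evaluate the standard form: now -atan(u/4)/2 + ∫(-z**2*exp(4*z)) dz.
Step 4. Substitute back u = z**2: now -atan(z**2/4)/2 + ∫(-z**2*exp(4*z)) dz.
Step 5. Integrate ∫(-z**2*exp(4*z)) dz by parts with u = z**2, dv = (-exp(4*z)) dz, so v = -exp(4*z)/4: now -z**2*exp(4*z)/4 - atan(z**2/4)/2 + ∫(z*exp(4*z)/2) dz.
Step 6. Integrate ∫(z*exp(4*z)/2) dz by parts with u = z, dv = (exp(4*z)/2) dz, so v = exp(4*z)/8: now -z**2*exp(4*z)/4 + z*exp(4*z)/8 - atan(z**2/4)/2 + ∫(-exp(4*z)/8) dz.
Step 7. Evaluate the standard form: now -z**2*exp(4*z)/4 + z*exp(4*z)/8 - exp(4*z)/32 - atan(z**2/4)/2.
Answer: -z**2*exp(4*z)/4 + z*exp(4*z)/8 - exp(4*z)/32 - atan(z**2/4)/2.


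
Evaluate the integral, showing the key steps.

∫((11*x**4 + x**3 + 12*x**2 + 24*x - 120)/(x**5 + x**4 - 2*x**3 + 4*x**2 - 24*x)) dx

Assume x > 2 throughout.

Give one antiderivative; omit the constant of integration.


Step 1. Decompose ∫((11*x**4 + x**3 + 12*x**2 + 24*x - 120)/(x**5 + x**4 - 2*x**3 + 4*x**2 - 24*x)) dx by partial fractions, (11*x**4 + x**3 + 12*x**2 + 24*x - 120)/(x**5 + x**4 - 2*x**3 + 4*x**2 - 24*x) = -2/(x**2 + 4) + 4/(x + 3) + 2/(x - 2) + 5/x: now ∫(5/x) dx + ∫(2/(x - 2)) dx + ∫(4/(x + 3)) dx + ∫(-2/(x**2 + 4)) dx.
Step 2. Evaluate the standard form [assuming x > 0]: now 5*log(x) + ∫(2/(x - 2)) dx + ∫(4/(x + 3)) dx + ∫(-2/(x**2 + 4)) dx.
Step 3. Evaluate the standard form [assuming x > -3]: now 5*log(x) + 4*log(x + 3) + ∫(2/(x - 2)) dx + ∫(-2/(x**2 + 4)) dx.
Step 4. Evaluate the standard form [assuming x > 2]: now 5*log(x) + 2*log(x - 2) + 4*log(x + 3) + ∫(-2/(x**2 + 4)) dx.
Step 5. Evaluate the standard form: now 5*log(x) + 2*log(x - 2) + 4*log(x + 3) - atan(x/2).
Answer: 5*log(x) + 2*log(x - 2) + 4*log(x + 3) - atan(x/2).


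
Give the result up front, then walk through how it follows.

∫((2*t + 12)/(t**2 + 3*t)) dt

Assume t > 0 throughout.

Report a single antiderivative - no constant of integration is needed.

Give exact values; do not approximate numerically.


The answer is 4*log(t) - 2*log(t + 3).
Step 1. Decompose ∫((2*t + 12)/(t**2 + 3*t)) dt by partial fractions, (2*t + 12)/(t**2 + 3*t) = -2/(t + 3) + 4/t: now ∫(4/t) dt + ∫(-2/(t + 3)) dt.
Step 2. Evaluate the standard form [assuming t > -3]: now -2*log(t + 3) + ∫(4/t) dt.
Step 3. Evaluate the standard form [assuming t > 0]: now 4*log(t) - 2*log(t + 3).
Answer: 4*log(t) - 2*log(t + 3).


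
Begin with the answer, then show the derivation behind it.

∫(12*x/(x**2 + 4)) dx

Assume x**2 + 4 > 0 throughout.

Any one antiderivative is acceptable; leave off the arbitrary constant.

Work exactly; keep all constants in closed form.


The answer is 6*log(x**2 + 4).
Step 1. Substitute u = x**2 + 4, turning ∫(12*x/(x**2 + 4)) dx into ∫(6/u) du: now ∫(6/u) du.
Step 2. Evaluate the standard form [assuming u > 0]: now 6*log(u).
Step 3. Substitute back u = x**2 + 4: now 6*log(x**2 + 4).
Answer: 6*log(x**2 + 4).


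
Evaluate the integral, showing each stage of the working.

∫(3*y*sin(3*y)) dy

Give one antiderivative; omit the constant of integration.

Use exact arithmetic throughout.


Step 1. Integrate ∫(3*y*sin(3*y)) dy by parts with u = y, dv = (3*sin(3*y)) dy, so v = -cos(3*y): now -y*cos(3*y) + ∫(cos(3*y)) dy.
Step 2. Evaluate the standard form: now -y*cos(3*y) + sin(3*y)/3.
Answer: -y*cos(3*y) + sin(3*y)/3.


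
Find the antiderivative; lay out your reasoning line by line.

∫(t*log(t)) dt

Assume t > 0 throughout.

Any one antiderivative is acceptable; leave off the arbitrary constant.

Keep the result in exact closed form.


Step 1. Integrate ∫(t*log(t)) dt by parts with u = log(t), dv = (t) dt, so v = t**2/2 [assuming t > 0]: now t**2*log(t)/2 + ∫(-t/2) dt.
Step 2. Evaluate the standard form: now t**2*log(t)/2 - t**2/4.
Answer: t**2*log(t)/2 - t**2/4.


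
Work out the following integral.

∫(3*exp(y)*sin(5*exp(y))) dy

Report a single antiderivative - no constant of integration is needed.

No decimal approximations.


Answer: -3*cos(5*exp(y))/5.


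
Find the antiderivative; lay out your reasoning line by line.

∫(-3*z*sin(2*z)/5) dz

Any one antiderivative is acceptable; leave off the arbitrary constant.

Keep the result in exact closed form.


Step 1. Integrate ∫(-3*z*sin(2*z)/5) dz by parts with u = z, dv = (-3*sin(2*z)/5) dz, so v = 3*cos(2*z)/10: now 3*z*cos(2*z)/10 + ∫(-3*cos(2*z)/10) dz.
Step 2. Evaluate the standard form: now 3*z*cos(2*z)/10 - 3*sin(2*z)/20.
Answer: 3*z*cos(2*z)/10 - 3*sin(2*z)/20.


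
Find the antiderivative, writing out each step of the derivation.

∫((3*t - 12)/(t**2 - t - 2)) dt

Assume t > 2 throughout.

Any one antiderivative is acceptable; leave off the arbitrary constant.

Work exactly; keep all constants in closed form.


Step 1. Decompose ∫((3*t - 12)/(t**2 - t - 2)) dt by partial fractions, (3*t - 12)/(t**2 - t - 2) = 5/(t + 1) - 2/(t - 2): now ∫(-2/(t - 2)) dt + ∫(5/(t + 1)) dt.
Step 2. Evaluate the standard form [assuming t > -1]: now 5*log(t + 1) + ∫(-2/(t - 2)) dt.
Step 3. Evaluate the standard form [assuming t > 2]: now -2*log(t - 2) + 5*log(t + 1).
Answer: -2*log(t - 2) + 5*log(t + 1).


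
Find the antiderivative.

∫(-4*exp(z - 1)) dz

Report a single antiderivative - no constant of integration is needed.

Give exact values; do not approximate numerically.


Answer: -4*exp(z - 1).


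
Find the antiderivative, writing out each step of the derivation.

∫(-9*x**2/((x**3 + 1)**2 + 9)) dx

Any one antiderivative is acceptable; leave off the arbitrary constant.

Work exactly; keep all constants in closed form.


Step 1. Substitute u = x**3 + 1, turning ∫(-9*x**2/((x**3 + 1)**2 + 9)) dx into ∫(-3/(u**2 + 9)) du: now ∫(-3/(u**2 + 9)) du.
Step 2. Evaluate the standard form: now -atan(u/3).
Step 3. Substitute back u = x**3 + 1: now -atan(x**3/3 + 1/3).
Answer: -atan(x**3/3 + 1/3).


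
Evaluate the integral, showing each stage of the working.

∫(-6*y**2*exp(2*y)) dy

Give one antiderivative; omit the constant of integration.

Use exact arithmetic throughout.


Step 1. Integrate ∫(-6*y**2*exp(2*y)) dy by parts with u = y**2, dv = (-6*exp(2*y)) dy, so v = -3*exp(2*y): now -3*y**2*exp(2*y) + ∫(6*y*exp(2*y)) dy.
Step 2. Integrate ∫(6*y*exp(2*y)) dy by parts with u = y, dv = (6*exp(2*y)) dy, so v = 3*exp(2*y): now -3*y**2*exp(2*y) + 3*y*exp(2*y) + ∫(-3*exp(2*y)) dy.
Step 3. Evaluate the standard form: now -3*y**2*exp(2*y) + 3*y*exp(2*y) - 3*exp(2*y)/2.
Answer: -3*y**2*exp(2*y) + 3*y*exp(2*y) - 3*exp(2*y)/2.


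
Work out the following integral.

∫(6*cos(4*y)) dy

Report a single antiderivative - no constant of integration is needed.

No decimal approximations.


Answer: 3*sin(4*y)/2.


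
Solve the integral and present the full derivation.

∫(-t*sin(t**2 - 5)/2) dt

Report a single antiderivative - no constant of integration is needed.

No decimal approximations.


Step 1. Substitute u = t**2 - 5, turning ∫(-t*sin(t**2 - 5)/2) dt into ∫(-sin(u)/4) du: now ∫(-sin(u)/4) du.
Step 2. Evaluate the standard form: now cos(u)/4.
Step 3. Substitute back u = t**2 - 5: now cos(t**2 - 5)/4.
Answer: cos(t**2 - 5)/4.


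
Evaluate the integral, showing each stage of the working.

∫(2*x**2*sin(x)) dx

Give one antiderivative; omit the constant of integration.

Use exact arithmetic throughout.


Step 1. Integrate ∫(2*x**2*sin(x)) dx by parts with u = x**2, dv = (2*sin(x)) dx, so v = -2*cos(x): now -2*x**2*cos(x) + ∫(4*x*cos(x)) dx.
Step 2. Integrate ∫(4*x*cos(x)) dx by parts with u = x, dv = (4*cos(x)) dx, so v = 4*sin(x): now -2*x**2*cos(x) + 4*x*sin(x) + ∫(-4*sin(x)) dx.
Step 3. Evaluate the standard form: now -2*x**2*cos(x) + 4*x*sin(x) + 4*cos(x).
Answer: -2*x**2*cos(x) + 4*x*sin(x) + 4*cos(x).


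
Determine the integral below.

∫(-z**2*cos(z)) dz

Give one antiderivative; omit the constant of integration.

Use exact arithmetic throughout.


Answer: -z**2*sin(z) - 2*z*cos(z) + 2*sin(z).


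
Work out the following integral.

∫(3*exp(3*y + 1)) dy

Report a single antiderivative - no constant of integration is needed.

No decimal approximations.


Answer: exp(3*y + 1).


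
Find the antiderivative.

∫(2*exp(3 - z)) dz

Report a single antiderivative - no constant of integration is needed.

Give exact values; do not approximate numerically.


Answer: -2*exp(3 - z).


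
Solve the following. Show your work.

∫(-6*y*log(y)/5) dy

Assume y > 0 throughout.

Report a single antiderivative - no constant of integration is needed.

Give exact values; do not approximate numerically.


Step 1. Integrate ∫(-6*y*log(y)/5) dy by parts with u = log(y), dv = (-6*y/5) dy, so v = -3*y**2/5 [assuming y > 0]: now -3*y**2*log(y)/5 + ∫(3*y/5) dy.
Step 2. Evaluate the standard form: now -3*y**2*log(y)/5 + 3*y**2/10.
Answer: -3*y**2*log(y)/5 + 3*y**2/10.


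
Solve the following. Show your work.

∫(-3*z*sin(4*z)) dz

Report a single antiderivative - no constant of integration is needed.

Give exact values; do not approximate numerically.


Step 1. Integrate ∫(-3*z*sin(4*z)) dz by parts with u = z, dv = (-3*sin(4*z)) dz, so v = 3*cos(4*z)/4: now 3*z*cos(4*z)/4 + ∫(-3*cos(4*z)/4) dz.
Step 2. Evaluate the standard form: now 3*z*cos(4*z)/4 - 3*sin(4*z)/16.
Answer: 3*z*cos(4*z)/4 - 3*sin(4*z)/16.


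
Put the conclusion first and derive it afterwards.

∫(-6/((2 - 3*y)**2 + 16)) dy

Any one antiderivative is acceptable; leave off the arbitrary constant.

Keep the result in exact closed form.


The answer is -atan(3*y/4 - 1/2)/2.
Step 1. Substitute u = 2 - 3*y, turning ∫(-6/((2 - 3*y)**2 + 16)) dy into ∫(2/(u**2 + 16)) du: now ∫(2/(u**2 + 16)) du.
Step 2. Evaluate the standard form: now atan(u/4)/2.
Step 3. Substitute back u = 2 - 3*y: now -atan(3*y/4 - 1/2)/2.
Answer: -atan(3*y/4 - 1/2)/2.
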